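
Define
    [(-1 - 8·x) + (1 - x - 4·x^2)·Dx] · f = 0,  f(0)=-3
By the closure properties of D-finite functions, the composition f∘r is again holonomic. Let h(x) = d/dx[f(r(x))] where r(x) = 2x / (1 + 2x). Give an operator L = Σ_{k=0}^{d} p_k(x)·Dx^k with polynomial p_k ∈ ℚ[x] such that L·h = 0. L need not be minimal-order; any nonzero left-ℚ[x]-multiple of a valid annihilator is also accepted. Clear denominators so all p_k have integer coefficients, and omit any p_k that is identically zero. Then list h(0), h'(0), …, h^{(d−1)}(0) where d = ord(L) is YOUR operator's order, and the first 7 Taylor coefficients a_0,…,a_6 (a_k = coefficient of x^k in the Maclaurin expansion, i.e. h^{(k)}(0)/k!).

L = (16 + 96·x + 960·x^2 + 1152·x^3) + (-1 - 22·x - 60·x^2 + 248·x^3 + 576·x^4)·Dx  (order 1).
h: a_k = -6, -96, 0, -3072, 7680, -92160, 387072, …
ICs: h(0) = -6.

f: a_k = -3, -3, -15, -27, -87, -195, -543, …
L₀ from L_f via x↦r, Dx↦r'^{-1}Dx.
Differentiate: ansatz ord ≤ ord L₀ ⇒ L.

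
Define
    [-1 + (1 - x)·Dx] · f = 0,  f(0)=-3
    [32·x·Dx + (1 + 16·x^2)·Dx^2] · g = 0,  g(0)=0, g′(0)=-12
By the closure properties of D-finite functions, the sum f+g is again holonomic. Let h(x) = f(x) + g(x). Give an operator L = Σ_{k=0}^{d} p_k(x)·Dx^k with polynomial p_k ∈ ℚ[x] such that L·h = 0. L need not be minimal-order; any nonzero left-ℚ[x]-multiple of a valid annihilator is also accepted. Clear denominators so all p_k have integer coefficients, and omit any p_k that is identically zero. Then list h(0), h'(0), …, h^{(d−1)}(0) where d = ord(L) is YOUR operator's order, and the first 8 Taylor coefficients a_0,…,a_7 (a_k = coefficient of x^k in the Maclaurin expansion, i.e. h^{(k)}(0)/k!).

f: a_k = -3, -3, -3, -3, -3, -3, -3, -3, …
g: a_k = 0, -12, 0, 64, 0, -3072/5, 0, 49152/7, …
h₀=f+g: left-lcm gives L₀, ord ≤ 3.
L = (-32 + 128·x + 1536·x^2)·Dx + (19 - 32·x - 656·x^2 + 1536·x^3)·Dx^2 + (-1 - 15·x - 240·x^3 + 256·x^4)·Dx^3  (order 3).
h: a_k = -3, -15, -3, 61, -3, -3087/5, -3, 49131/7, …
ICs: h(0) = -3, h′(0) = -15, h′′(0) = -6.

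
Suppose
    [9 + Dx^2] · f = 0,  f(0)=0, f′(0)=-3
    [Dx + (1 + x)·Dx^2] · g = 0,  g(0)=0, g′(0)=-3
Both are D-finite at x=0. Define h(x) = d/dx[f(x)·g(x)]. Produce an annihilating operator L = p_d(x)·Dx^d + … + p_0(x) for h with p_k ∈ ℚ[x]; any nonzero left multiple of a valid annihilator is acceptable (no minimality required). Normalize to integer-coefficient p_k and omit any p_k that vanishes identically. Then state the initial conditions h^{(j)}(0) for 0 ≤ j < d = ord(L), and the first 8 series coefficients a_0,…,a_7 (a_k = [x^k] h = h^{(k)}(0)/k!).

L = (13743 + 107892·x + 319302·x^2 + 475308·x^3 + 381267·x^4 + 157464·x^5 + 26244·x^6) + (4104 + 24192·x + 53460·x^2 + 56700·x^3 + 29160·x^4 + 5832·x^5)·Dx + (4020 + 27828·x + 76770·x^2 + 109512·x^3 + 85698·x^4 + 34992·x^5 + 5832·x^6)·Dx^2 + (456 + 2688·x + 5940·x^2 + 6300·x^3 + 3240·x^4 + 648·x^5)·Dx^3 + (277 + 1760·x + 4588·x^2 + 6300·x^3 + 4815·x^4 + 1944·x^5 + 324·x^6)·Dx^4  (order 4).
h: a_k = 0, 18, -27/2, -42, 45/2, 81/4, -651/80, -387/70, …
ICs: h(0) = 0, h′(0) = 18, h′′(0) = -27, h′′′(0) = -252.

f: a_k = 0, -3, 0, 9/2, 0, -81/40, 0, 243/560, …
g: a_k = 0, -3, 3/2, -1, 3/4, -3/5, 1/2, -3/7, …
Product ⇒ symmetric product L₀, ord ≤ 4.
h₀' ⇒ L via d/dx closure of L₀.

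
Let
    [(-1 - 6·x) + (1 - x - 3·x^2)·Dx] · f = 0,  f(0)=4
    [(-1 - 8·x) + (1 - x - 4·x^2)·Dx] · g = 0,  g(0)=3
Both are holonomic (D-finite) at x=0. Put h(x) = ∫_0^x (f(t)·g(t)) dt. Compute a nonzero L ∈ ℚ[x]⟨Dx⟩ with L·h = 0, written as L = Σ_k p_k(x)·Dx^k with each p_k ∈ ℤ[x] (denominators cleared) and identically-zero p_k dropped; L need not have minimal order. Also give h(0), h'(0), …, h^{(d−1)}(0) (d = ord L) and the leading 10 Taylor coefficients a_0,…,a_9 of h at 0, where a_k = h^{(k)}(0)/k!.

f: a_k = 4, 4, 16, 28, 76, 160, 388, 868, 2032, 4636, …
g: a_k = 3, 3, 15, 27, 87, 195, 543, 1323, 3495, 8787, …
Sym-product of L_f,L_g gives L₀ (≤ ord 1).
h=∫₀ˣh₀: take L = L₀·Dx.
L = (-2 - 12·x + 21·x^2 + 48·x^3)·Dx + (1 - 2·x - 6·x^2 + 7·x^3 + 12·x^4)·Dx^2  (order 2).
h: a_k = 0, 12, 12, 40, 75, 1008/5, 448, 7884/7, 2655, 19624/3, …
ICs: h(0) = 0, h′(0) = 12.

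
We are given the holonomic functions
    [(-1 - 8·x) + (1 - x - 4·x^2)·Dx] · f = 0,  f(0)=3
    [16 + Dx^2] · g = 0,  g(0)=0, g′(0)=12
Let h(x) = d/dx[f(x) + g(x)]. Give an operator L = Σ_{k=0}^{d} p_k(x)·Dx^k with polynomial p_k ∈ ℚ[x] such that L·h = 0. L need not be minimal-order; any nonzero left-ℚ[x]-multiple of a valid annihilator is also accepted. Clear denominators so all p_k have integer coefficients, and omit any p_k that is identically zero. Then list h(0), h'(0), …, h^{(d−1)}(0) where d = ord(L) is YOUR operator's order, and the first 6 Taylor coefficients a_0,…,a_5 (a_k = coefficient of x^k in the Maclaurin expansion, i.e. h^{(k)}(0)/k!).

f: a_k = 3, 3, 15, 27, 87, 195, …
g: a_k = 0, 12, 0, -32, 0, 128/5, …
Weyl lclm of L_f,L_g ⇒ L₀ (ord ≤ 3).
h=h₀': d/dx-closure on L₀ ⇒ L.
L = (6848 + 35072·x + 150784·x^2 + 87040·x^3 + 204800·x^4 + 147456·x^5 + 196608·x^6) + (-560 - 4048·x + 5184·x^2 + 13952·x^3 + 2560·x^4 + 18432·x^5 + 57344·x^6 + 65536·x^7)·Dx + (428 + 2192·x + 9424·x^2 + 5440·x^3 + 12800·x^4 + 9216·x^5 + 12288·x^6)·Dx^2 + (-35 - 253·x + 324·x^2 + 872·x^3 + 160·x^4 + 1152·x^5 + 3584·x^6 + 4096·x^7)·Dx^3  (order 3).
h: a_k = 15, 30, -15, 348, 1103, 3258, …
ICs: h(0) = 15, h′(0) = 30, h′′(0) = -30.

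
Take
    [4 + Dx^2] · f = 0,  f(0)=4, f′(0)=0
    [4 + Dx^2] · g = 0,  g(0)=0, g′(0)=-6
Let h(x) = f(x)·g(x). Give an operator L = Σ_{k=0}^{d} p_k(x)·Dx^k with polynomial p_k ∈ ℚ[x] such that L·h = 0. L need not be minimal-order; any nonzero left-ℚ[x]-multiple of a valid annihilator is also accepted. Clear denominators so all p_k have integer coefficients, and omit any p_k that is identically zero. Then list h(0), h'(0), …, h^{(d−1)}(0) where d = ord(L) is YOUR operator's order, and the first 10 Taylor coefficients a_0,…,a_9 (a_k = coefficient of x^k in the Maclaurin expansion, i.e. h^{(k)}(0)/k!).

f: a_k = 4, 0, -8, 0, 8/3, 0, -16/45, 0, 8/315, 0, …
g: a_k = 0, -6, 0, 4, 0, -4/5, 0, 8/105, 0, -4/945, …
h₀=f·g: eliminate ⇒ L₀, order ≤ 2·2.
L = 16·Dx + Dx^3  (order 3).
h: a_k = 0, -24, 0, 64, 0, -256/5, 0, 2048/105, 0, -4096/945, …
ICs: h(0) = 0, h′(0) = -24, h′′(0) = 0.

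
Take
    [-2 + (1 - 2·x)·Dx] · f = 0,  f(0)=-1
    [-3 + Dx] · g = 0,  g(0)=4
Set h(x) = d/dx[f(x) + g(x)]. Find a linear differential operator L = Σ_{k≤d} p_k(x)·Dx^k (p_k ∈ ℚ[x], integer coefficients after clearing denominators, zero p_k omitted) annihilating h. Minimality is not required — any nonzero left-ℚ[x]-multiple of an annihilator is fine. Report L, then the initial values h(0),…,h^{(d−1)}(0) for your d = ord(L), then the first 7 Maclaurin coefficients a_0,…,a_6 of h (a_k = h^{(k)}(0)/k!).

f: a_k = -1, -2, -4, -8, -16, -32, -64, …
g: a_k = 4, 12, 18, 18, 27/2, 81/10, 81/20, …
f+g: L₀ = lclm(L_f,L_g), ord ≤ 1+1.
Derive L from L₀ (diff closure).
L = (36 + 72·x) + (-15 - 36·x + 36·x^2)·Dx + (1 + 4·x - 12·x^2)·Dx^2  (order 2).
h: a_k = 10, 28, 30, -10, -239/2, -3597/10, -17677/20, …
ICs: h(0) = 10, h′(0) = 28.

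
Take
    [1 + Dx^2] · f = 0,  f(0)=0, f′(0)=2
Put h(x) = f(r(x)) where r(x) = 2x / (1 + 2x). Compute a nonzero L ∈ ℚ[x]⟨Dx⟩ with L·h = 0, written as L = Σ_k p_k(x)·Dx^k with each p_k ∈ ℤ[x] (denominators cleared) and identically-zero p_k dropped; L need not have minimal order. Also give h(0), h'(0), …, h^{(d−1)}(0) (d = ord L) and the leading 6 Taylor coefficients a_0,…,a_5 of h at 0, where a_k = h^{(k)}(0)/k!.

L = 4 + (4 + 24·x + 48·x^2 + 32·x^3)·Dx + (1 + 8·x + 24·x^2 + 32·x^3 + 16·x^4)·Dx^2  (order 2).
h: a_k = 0, 4, -8, 40/3, -16, 8/15, …
ICs: h(0) = 0, h′(0) = 4.

f: a_k = 0, 2, 0, -1/3, 0, 1/60, …
Substitute x→r, Dx→(1/r')Dx; clear ⇒ L₀.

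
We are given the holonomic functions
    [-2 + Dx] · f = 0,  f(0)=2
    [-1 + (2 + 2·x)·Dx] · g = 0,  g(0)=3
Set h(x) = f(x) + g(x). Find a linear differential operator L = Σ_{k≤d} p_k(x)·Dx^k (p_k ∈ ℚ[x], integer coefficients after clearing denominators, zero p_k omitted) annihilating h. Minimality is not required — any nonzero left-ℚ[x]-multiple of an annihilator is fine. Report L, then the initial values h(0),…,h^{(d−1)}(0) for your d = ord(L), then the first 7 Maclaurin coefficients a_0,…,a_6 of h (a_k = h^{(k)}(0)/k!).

L = (10 + 8·x) + (-17 - 32·x - 16·x^2)·Dx + (6 + 14·x + 8·x^2)·Dx^2  (order 2).
h: a_k = 5, 11/2, 29/8, 137/48, 467/384, 2363/3840, 5357/46080, …
ICs: h(0) = 5, h′(0) = 11/2.

f: a_k = 2, 4, 4, 8/3, 4/3, 8/15, 8/45, …
g: a_k = 3, 3/2, -3/8, 3/16, -15/128, 21/256, -63/1024, …
L₀ := lclm(L_f,L_g); ord L₀ ≤ 1+1.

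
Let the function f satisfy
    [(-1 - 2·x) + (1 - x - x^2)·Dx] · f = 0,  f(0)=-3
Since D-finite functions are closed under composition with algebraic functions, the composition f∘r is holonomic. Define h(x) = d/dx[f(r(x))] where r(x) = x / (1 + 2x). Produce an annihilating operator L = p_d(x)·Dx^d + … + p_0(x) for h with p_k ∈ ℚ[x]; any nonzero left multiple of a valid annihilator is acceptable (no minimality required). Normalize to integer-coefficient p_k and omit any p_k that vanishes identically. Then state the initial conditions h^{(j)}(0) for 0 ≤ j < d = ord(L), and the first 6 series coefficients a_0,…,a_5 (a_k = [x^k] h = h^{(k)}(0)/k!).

L = (-6·x - 18·x^2 - 16·x^3) + (-1 - 9·x - 27·x^2 - 30·x^3 - 8·x^4)·Dx  (order 1).
h: a_k = -3, 0, 9, -36, 120, -378, …
ICs: h(0) = -3.

f: a_k = -3, -3, -6, -9, -15, -24, …
h₀=f(r): pull back L_f along r ⇒ L₀.
Differentiate: ansatz ord ≤ ord L₀ ⇒ L.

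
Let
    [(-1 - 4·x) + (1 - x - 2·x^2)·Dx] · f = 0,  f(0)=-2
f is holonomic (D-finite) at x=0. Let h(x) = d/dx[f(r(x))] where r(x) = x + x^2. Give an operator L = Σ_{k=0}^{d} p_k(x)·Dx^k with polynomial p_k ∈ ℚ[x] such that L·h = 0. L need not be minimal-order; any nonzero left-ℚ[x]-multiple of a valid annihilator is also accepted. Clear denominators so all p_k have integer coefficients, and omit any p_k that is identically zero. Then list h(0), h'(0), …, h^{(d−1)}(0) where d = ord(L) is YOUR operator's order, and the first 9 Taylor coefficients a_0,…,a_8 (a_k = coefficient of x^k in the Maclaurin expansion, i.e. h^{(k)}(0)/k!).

f: a_k = -2, -2, -6, -10, -22, -42, -86, -170, -342, …
Change of var in L_f (x↦r) gives L₀.
h=h₀': d/dx-closure on L₀ ⇒ L.
L = (8 + 10·x + 30·x^2 + 40·x^3 + 20·x^4) + (-1 - x + 5·x^2 + 10·x^3 + 10·x^4 + 4·x^5)·Dx  (order 1).
h: a_k = -2, -16, -66, -232, -800, -2628, -8358, -26112, -80262, …
ICs: h(0) = -2.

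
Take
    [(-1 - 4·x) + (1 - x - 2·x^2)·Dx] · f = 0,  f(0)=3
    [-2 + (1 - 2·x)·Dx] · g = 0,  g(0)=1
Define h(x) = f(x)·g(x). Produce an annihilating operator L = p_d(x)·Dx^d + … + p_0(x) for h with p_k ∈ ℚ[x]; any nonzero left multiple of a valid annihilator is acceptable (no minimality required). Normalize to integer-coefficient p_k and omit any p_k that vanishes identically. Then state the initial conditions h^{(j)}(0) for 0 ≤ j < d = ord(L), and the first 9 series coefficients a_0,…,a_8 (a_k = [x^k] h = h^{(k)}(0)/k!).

L = (3 + 6·x) + (-1 + x + 2·x^2)·Dx  (order 1).
h: a_k = 3, 9, 27, 69, 171, 405, 939, 2133, 4779, …
ICs: h(0) = 3.

f: a_k = 3, 3, 9, 15, 33, 63, 129, 255, 513, …
g: a_k = 1, 2, 4, 8, 16, 32, 64, 128, 256, …
Sym-product of L_f,L_g gives L₀ (≤ ord 1).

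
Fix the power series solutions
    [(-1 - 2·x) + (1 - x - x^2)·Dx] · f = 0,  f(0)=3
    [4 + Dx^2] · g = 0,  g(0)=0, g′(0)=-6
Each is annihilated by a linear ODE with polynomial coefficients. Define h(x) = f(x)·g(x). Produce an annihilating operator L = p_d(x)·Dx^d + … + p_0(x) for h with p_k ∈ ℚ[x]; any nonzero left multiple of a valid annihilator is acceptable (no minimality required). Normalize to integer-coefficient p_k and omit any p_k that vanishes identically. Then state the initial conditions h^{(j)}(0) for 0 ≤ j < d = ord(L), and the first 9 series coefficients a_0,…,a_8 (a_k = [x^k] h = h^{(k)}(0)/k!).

f: a_k = 3, 3, 6, 9, 15, 24, 39, 63, 102, …
g: a_k = 0, -6, 0, 4, 0, -4/5, 0, 8/105, 0, …
Product ⇒ symmetric product L₀, ord ≤ 2.
L = (-2 + 4·x + 4·x^2) + (2 + 4·x)·Dx + (-1 + x + x^2)·Dx^2  (order 2).
h: a_k = 0, -18, -18, -24, -42, -342/5, -552/5, -1250/7, -10114/35, …
ICs: h(0) = 0, h′(0) = -18.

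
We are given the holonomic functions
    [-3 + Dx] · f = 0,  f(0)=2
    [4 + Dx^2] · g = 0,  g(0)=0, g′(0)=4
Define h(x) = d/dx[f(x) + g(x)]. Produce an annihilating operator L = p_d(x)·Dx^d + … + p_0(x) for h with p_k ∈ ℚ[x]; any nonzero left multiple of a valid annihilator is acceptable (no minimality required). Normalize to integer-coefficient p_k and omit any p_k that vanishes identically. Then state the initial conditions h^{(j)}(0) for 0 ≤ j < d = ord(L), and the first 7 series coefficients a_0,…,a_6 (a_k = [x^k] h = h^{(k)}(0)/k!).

L = 12 - 4·Dx + 3·Dx^2 - Dx^3  (order 3).
h: a_k = 10, 18, 19, 27, 275/12, 243/20, 2059/360, …
ICs: h(0) = 10, h′(0) = 18, h′′(0) = 38.

f: a_k = 2, 6, 9, 9, 27/4, 81/20, 81/40, …
g: a_k = 0, 4, 0, -8/3, 0, 8/15, 0, …
f+g: L₀ = lclm(L_f,L_g), ord ≤ 1+2.
Derive L from L₀ (diff closure).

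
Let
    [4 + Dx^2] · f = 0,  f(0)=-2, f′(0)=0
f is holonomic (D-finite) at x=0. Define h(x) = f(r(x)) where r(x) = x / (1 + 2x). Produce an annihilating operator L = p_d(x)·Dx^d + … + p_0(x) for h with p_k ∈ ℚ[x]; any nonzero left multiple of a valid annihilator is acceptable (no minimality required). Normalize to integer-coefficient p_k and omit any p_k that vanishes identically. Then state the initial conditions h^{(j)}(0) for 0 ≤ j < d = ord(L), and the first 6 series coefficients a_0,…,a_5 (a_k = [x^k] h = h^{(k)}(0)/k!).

L = 4 + (4 + 24·x + 48·x^2 + 32·x^3)·Dx + (1 + 8·x + 24·x^2 + 32·x^3 + 16·x^4)·Dx^2  (order 2).
h: a_k = -2, 0, 4, -16, 140/3, -352/3, …
ICs: h(0) = -2, h′(0) = 0.

f: a_k = -2, 0, 4, 0, -4/3, 0, …
f∘r: x↦r, Dx↦Dx/r' in L_f ⇒ L₀.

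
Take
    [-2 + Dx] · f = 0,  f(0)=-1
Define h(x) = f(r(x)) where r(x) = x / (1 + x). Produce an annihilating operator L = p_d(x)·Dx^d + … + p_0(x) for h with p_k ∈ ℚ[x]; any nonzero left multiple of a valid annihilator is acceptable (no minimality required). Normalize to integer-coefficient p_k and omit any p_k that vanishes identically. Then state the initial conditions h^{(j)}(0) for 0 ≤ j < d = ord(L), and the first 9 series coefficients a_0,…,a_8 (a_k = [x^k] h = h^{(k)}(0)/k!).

L = -2 + (1 + 2·x + x^2)·Dx  (order 1).
h: a_k = -1, -2, 0, 2/3, -2/3, 2/5, -4/45, -10/63, 32/105, …
ICs: h(0) = -1.

f: a_k = -1, -2, -2, -4/3, -2/3, -4/15, -4/45, -8/315, -2/315, …
Change of var in L_f (x↦r) gives L₀.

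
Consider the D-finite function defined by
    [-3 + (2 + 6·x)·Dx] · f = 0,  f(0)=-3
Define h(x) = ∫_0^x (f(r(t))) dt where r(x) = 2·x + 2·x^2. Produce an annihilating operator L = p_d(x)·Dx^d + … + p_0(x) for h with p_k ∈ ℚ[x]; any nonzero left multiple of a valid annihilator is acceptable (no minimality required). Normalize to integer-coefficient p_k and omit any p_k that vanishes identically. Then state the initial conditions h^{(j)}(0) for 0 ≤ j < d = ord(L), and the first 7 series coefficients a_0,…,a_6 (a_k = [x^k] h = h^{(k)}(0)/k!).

L = (-3 - 6·x)·Dx + (1 + 6·x + 6·x^2)·Dx^2  (order 2).
h: a_k = 0, -3, -9/2, 3/2, -27/8, 351/40, -405/16, …
ICs: h(0) = 0, h′(0) = -3.

f: a_k = -3, -9/2, 27/8, -81/16, 1215/128, -5103/256, 45927/1024, …
Substitute x→r, Dx→(1/r')Dx; clear ⇒ L₀.
∫: right-multiply L₀ by Dx.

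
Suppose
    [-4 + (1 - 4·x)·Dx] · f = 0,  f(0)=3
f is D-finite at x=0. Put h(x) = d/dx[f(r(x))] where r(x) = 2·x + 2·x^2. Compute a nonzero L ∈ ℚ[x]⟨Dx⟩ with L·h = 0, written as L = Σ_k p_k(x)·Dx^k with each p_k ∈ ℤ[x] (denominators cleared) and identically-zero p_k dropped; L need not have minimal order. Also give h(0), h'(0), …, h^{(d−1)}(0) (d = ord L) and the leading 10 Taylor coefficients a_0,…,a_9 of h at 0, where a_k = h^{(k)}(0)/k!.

f: a_k = 3, 12, 48, 192, 768, 3072, 12288, 49152, 196608, 786432, …
Substitute x→r, Dx→(1/r')Dx; clear ⇒ L₀.
h=h₀': d/dx-closure on L₀ ⇒ L.
L = (18 + 48·x + 48·x^2) + (-1 + 6·x + 24·x^2 + 16·x^3)·Dx  (order 1).
h: a_k = 24, 432, 5760, 68352, 760320, 8119296, 84295680, 857309184, 8582823936, 84864860160, …
ICs: h(0) = 24.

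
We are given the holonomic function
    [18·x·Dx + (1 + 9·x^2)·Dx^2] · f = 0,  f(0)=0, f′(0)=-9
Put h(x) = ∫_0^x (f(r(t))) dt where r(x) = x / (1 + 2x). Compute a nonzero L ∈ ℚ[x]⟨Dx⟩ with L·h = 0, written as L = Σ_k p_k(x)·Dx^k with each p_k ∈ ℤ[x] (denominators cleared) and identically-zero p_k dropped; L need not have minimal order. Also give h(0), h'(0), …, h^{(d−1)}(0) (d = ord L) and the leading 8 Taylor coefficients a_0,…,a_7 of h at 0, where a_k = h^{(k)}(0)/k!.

L = (4 + 26·x)·Dx^2 + (1 + 4·x + 13·x^2)·Dx^3  (order 3).
h: a_k = 0, 0, -9/2, 6, -9/4, -18, 597/10, -414/7, …
ICs: h(0) = 0, h′(0) = 0, h′′(0) = -9.

f: a_k = 0, -9, 0, 27, 0, -729/5, 0, 6561/7, …
Change of var in L_f (x↦r) gives L₀.
∫: right-multiply L₀ by Dx.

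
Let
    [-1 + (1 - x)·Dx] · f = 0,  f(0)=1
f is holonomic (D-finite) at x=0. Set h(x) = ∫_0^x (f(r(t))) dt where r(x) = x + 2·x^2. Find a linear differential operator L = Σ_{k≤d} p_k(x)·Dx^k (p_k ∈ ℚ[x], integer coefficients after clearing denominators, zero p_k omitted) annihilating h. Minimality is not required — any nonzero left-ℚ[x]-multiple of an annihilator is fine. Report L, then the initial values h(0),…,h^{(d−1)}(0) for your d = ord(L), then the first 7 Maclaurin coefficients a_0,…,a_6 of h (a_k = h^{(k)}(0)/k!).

L = (1 + 4·x)·Dx + (-1 + x + 2·x^2)·Dx^2  (order 2).
h: a_k = 0, 1, 1/2, 1, 5/4, 11/5, 7/2, …
ICs: h(0) = 0, h′(0) = 1.

f: a_k = 1, 1, 1, 1, 1, 1, 1, …
L₀ from L_f via x↦r, Dx↦r'^{-1}Dx.
h=∫₀ˣh₀: take L = L₀·Dx.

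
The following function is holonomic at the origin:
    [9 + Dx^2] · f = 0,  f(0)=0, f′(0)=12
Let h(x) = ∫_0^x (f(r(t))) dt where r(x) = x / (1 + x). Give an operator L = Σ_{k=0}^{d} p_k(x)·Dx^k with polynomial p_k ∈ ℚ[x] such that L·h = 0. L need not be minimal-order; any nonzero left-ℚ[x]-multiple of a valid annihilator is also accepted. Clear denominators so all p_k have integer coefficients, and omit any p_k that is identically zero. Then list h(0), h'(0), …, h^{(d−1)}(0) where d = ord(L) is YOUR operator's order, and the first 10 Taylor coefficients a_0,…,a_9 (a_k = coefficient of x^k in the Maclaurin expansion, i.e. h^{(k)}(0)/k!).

L = 9·Dx + (2 + 6·x + 6·x^2 + 2·x^3)·Dx^2 + (1 + 4·x + 6·x^2 + 4·x^3 + x^4)·Dx^3  (order 3).
h: a_k = 0, 0, 6, -4, -3/2, 42/5, -293/20, 255/14, -19353/1120, 631/60, …
ICs: h(0) = 0, h′(0) = 0, h′′(0) = 12.

f: a_k = 0, 12, 0, -18, 0, 81/10, 0, -243/140, 0, 243/1120, …
L₀ from L_f via x↦r, Dx↦r'^{-1}Dx.
∫: right-multiply L₀ by Dx.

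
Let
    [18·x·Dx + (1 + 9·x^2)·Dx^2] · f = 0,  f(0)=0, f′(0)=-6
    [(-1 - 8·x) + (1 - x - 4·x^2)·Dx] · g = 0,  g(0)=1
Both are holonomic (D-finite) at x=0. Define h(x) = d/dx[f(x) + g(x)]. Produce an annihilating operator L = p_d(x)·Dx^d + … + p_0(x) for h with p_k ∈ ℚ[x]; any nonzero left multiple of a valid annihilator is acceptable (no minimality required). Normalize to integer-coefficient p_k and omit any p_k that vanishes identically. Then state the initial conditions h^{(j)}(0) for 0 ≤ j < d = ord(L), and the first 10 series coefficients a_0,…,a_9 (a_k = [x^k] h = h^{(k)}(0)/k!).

L = (90 - 360·x - 6462·x^2 - 14688·x^3 - 63936·x^4 - 31104·x^6) + (-36 - 294·x - 324·x^2 - 3198·x^3 - 13680·x^4 - 46080·x^5 - 3888·x^6 - 31104·x^7)·Dx + (5 + 16·x + 160·x^2 - 96·x^3 + 555·x^4 - 2304·x^5 - 4896·x^6 - 1296·x^7 - 5184·x^8)·Dx^2  (order 2).
h: a_k = -5, 10, 81, 116, -161, 1086, 7461, 9320, -13005, 75890, …
ICs: h(0) = -5, h′(0) = 10.

f: a_k = 0, -6, 0, 18, 0, -486/5, 0, 4374/7, 0, -4374, …
g: a_k = 1, 1, 5, 9, 29, 65, 181, 441, 1165, 2929, …
h₀=f+g: left-lcm gives L₀, ord ≤ 3.
Derive L from L₀ (diff closure).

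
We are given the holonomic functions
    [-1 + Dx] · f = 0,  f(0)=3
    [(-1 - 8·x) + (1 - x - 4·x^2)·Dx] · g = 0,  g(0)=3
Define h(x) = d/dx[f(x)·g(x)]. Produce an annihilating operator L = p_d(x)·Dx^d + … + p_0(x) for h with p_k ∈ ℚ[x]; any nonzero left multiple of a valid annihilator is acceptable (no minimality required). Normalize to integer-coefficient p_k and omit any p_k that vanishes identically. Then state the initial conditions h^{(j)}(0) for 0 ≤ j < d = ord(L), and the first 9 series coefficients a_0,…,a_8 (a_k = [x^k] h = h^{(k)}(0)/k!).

f: a_k = 3, 3, 3/2, 1/2, 1/8, 1/40, 1/240, 1/1680, 1/13440, …
g: a_k = 3, 3, 15, 27, 87, 195, 543, 1323, 3495, …
Sym-product of L_f,L_g gives L₀ (≤ ord 1).
h₀' ⇒ L via d/dx closure of L₀.
L = (13 + 36·x + 65·x^2 - 56·x^3 + 16·x^4) + (-2 - 5·x + 19·x^2 + 24·x^3 - 16·x^4)·Dx  (order 1).
h: a_k = 18, 117, 396, 2931/2, 17889/4, 566391/40, 831287/20, 68891713/560, 788834021/2240, …
ICs: h(0) = 18.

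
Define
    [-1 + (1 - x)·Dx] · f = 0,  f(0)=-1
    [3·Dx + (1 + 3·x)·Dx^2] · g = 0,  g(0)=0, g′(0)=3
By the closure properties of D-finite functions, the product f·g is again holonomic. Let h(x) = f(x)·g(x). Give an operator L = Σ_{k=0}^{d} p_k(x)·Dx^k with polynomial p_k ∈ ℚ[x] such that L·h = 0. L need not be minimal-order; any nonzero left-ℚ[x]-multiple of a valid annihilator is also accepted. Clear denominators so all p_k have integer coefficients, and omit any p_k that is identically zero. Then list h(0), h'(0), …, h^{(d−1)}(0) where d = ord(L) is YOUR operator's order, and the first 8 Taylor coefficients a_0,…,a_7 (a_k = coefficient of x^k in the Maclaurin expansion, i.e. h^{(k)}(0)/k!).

f: a_k = -1, -1, -1, -1, -1, -1, -1, -1, …
g: a_k = 0, 3, -9/2, 9, -81/4, 243/5, -243/2, 2187/7, …
Sym-product of L_f,L_g gives L₀ (≤ ord 2).
L = 3 + (-1 + 9·x)·Dx + (-1 - 2·x + 3·x^2)·Dx^2  (order 2).
h: a_k = 0, -3, 3/2, -15/2, 51/4, -717/20, 1713/20, -31749/140, …
ICs: h(0) = 0, h′(0) = -3.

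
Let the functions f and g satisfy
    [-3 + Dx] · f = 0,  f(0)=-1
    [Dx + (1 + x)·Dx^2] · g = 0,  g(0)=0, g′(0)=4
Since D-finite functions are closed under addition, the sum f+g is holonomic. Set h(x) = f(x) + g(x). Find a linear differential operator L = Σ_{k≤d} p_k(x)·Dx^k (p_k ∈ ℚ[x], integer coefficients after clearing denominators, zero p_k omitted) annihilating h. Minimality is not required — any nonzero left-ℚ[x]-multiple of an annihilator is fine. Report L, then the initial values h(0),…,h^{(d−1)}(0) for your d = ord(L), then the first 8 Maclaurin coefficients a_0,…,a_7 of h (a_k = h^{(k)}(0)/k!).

f: a_k = -1, -3, -9/2, -9/2, -27/8, -81/40, -81/80, -243/560, …
g: a_k = 0, 4, -2, 4/3, -1, 4/5, -2/3, 4/7, …
Weyl lclm of L_f,L_g ⇒ L₀ (ord ≤ 3).
L = (-15 - 9·x)·Dx + (-7 - 18·x - 9·x^2)·Dx^2 + (4 + 7·x + 3·x^2)·Dx^3  (order 3).
h: a_k = -1, 1, -13/2, -19/6, -35/8, -49/40, -403/240, 11/80, …
ICs: h(0) = -1, h′(0) = 1, h′′(0) = -13.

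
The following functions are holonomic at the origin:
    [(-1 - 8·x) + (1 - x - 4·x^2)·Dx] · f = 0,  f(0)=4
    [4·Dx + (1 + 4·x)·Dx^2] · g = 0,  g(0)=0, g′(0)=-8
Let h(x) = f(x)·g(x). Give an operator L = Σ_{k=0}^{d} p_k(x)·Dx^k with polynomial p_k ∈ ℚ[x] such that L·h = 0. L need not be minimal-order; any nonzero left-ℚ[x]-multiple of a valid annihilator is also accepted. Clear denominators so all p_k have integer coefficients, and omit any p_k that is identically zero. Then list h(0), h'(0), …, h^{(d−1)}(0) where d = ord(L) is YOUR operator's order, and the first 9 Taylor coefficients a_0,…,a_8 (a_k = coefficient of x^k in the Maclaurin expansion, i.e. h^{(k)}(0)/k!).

L = (12 + 64·x) + (-2 + 28·x + 80·x^2)·Dx + (-1 - 3·x + 8·x^2 + 16·x^3)·Dx^2  (order 2).
h: a_k = 0, -32, 32, -800/3, 1120/3, -34976/15, 69344/15, -164000/7, 6362912/105, …
ICs: h(0) = 0, h′(0) = -32.

f: a_k = 4, 4, 20, 36, 116, 260, 724, 1764, 4660, …
g: a_k = 0, -8, 16, -128/3, 128, -2048/5, 4096/3, -32768/7, 16384, …
L₀ := L_f ⊗_s L_g (sym. prod.), ord ≤ 2.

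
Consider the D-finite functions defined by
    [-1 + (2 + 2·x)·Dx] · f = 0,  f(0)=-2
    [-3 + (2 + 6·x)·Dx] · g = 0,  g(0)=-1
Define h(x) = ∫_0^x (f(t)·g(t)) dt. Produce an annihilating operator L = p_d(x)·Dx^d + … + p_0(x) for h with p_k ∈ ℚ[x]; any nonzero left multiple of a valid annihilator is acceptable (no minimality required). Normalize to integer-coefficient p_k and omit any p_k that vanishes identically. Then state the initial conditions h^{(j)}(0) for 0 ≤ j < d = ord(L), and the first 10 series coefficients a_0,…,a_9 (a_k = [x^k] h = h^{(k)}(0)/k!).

f: a_k = -2, -1, 1/4, -1/8, 5/64, -7/128, 21/512, -33/1024, 429/16384, -715/32768, …
g: a_k = -1, -3/2, 9/8, -27/16, 405/128, -1701/256, 15309/1024, -72171/2048, 2814669/32768, -14073345/65536, …
h₀=f·g: eliminate ⇒ L₀, order ≤ 1·1.
Integrate: L := L₀·Dx.
L = (-2 - 3·x)·Dx + (1 + 4·x + 3·x^2)·Dx^2  (order 2).
h: a_k = 0, 2, 2, -1/3, 1/2, -17/20, 19/12, -177/56, 213/32, -2807/192, …
ICs: h(0) = 0, h′(0) = 2.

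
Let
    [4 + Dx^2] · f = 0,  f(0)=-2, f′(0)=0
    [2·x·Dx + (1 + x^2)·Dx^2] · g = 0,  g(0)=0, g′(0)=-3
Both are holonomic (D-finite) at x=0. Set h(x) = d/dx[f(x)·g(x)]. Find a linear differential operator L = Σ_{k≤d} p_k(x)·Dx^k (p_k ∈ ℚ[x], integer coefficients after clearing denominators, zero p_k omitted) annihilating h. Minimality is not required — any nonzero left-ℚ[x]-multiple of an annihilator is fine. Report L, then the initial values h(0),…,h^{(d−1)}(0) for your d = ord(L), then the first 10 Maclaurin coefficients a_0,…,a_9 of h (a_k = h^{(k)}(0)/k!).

L = (512 + 1824·x^2 + 2768·x^4 + 1920·x^6 + 912·x^8 + 320·x^10 + 64·x^12) + (248·x + 944·x^3 + 1240·x^5 + 800·x^7 + 320·x^9 + 64·x^11)·Dx + (168 + 652·x^2 + 1080·x^4 + 892·x^6 + 488·x^8 + 176·x^10 + 32·x^12)·Dx^2 + (62·x + 236·x^3 + 310·x^5 + 200·x^7 + 80·x^9 + 16·x^11)·Dx^3 + (10 + 49·x^2 + 97·x^4 + 103·x^6 + 65·x^8 + 24·x^10 + 4·x^12)·Dx^4  (order 4).
h: a_k = 6, 0, -42, 0, 46, 0, -538/15, 0, 214/7, 0, …
ICs: h(0) = 6, h′(0) = 0, h′′(0) = -84, h′′′(0) = 0.

f: a_k = -2, 0, 4, 0, -4/3, 0, 8/45, 0, -4/315, 0, …
g: a_k = 0, -3, 0, 1, 0, -3/5, 0, 3/7, 0, -1/3, …
Sym-product of L_f,L_g gives L₀ (≤ ord 4).
Derive L from L₀ (diff closure).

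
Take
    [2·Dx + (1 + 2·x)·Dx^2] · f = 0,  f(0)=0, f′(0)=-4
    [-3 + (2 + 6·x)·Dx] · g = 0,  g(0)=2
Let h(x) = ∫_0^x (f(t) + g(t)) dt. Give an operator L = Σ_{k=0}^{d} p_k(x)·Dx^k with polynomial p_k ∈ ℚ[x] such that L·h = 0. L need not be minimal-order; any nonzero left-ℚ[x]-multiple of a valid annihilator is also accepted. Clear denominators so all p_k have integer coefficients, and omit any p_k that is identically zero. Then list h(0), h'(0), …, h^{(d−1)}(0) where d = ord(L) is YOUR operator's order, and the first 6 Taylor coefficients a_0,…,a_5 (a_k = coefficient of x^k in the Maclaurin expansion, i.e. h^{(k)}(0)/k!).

L = (-6 + 36·x)·Dx^2 + (5 + 84·x + 180·x^2)·Dx^3 + (2 + 22·x + 72·x^2 + 72·x^3)·Dx^4  (order 4).
h: a_k = 0, 2, -1/2, 7/12, -47/96, 107/320, …
ICs: h(0) = 0, h′(0) = 2, h′′(0) = -1, h′′′(0) = 7/2.

f: a_k = 0, -4, 4, -16/3, 8, -64/5, …
g: a_k = 2, 3, -9/4, 27/8, -405/64, 1701/128, …
h₀=f+g: left-lcm gives L₀, ord ≤ 3.
h=∫₀ˣh₀: take L = L₀·Dx.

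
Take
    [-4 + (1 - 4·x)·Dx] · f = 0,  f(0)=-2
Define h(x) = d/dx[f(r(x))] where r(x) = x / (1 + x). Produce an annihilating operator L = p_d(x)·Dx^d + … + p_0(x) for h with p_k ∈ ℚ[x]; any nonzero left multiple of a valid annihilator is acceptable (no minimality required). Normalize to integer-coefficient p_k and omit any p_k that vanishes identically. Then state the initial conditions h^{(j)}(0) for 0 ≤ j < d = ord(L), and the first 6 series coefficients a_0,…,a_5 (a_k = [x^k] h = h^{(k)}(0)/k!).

L = 6 + (-1 + 3·x)·Dx  (order 1).
h: a_k = -8, -48, -216, -864, -3240, -11664, …
ICs: h(0) = -8.

f: a_k = -2, -8, -32, -128, -512, -2048, …
h₀=f(r): pull back L_f along r ⇒ L₀.
Derive L from L₀ (diff closure).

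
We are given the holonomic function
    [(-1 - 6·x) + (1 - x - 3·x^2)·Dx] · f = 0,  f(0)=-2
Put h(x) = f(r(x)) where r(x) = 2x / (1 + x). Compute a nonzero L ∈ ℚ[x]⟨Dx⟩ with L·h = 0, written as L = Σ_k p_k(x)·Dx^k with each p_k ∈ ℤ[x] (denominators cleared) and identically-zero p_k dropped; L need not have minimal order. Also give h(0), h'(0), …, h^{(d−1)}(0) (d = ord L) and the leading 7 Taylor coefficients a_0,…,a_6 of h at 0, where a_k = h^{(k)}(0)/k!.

f: a_k = -2, -2, -8, -14, -38, -80, -194, …
h₀=f(r): pull back L_f along r ⇒ L₀.
L = (2 + 26·x) + (-1 - x + 13·x^2 + 13·x^3)·Dx  (order 1).
h: a_k = -2, -4, -28, -52, -364, -676, -4732, …
ICs: h(0) = -2.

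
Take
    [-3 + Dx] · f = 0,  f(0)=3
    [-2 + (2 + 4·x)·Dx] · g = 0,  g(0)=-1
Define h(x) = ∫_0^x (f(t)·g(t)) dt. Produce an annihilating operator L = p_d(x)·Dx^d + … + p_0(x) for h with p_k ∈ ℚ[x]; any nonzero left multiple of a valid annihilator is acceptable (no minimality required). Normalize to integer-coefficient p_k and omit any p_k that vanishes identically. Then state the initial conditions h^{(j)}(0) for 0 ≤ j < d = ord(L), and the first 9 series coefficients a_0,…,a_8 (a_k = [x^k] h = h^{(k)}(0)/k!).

L = (-4 - 6·x)·Dx + (1 + 2·x)·Dx^2  (order 2).
h: a_k = 0, -3, -6, -7, -6, -39/10, -11/5, -9/10, -18/35, …
ICs: h(0) = 0, h′(0) = -3.

f: a_k = 3, 9, 27/2, 27/2, 81/8, 243/40, 243/80, 729/560, 2187/4480, …
g: a_k = -1, -1, 1/2, -1/2, 5/8, -7/8, 21/16, -33/16, 429/128, …
Sym-product of L_f,L_g gives L₀ (≤ ord 1).
h=∫₀ˣh₀: take L = L₀·Dx.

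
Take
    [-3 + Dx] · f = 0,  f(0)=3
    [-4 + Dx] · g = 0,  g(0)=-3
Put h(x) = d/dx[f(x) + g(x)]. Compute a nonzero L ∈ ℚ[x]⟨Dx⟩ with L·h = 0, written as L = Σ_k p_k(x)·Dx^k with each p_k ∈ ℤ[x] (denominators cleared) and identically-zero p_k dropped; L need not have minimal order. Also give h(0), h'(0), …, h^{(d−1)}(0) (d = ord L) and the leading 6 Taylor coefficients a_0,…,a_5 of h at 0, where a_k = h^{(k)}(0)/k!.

f: a_k = 3, 9, 27/2, 27/2, 81/8, 243/40, …
g: a_k = -3, -12, -24, -32, -32, -128/5, …
h₀=f+g: left-lcm gives L₀, ord ≤ 2.
Derive L from L₀ (diff closure).
L = 12 - 7·Dx + Dx^2  (order 2).
h: a_k = -3, -21, -111/2, -175/2, -781/8, -3367/40, …
ICs: h(0) = -3, h′(0) = -21.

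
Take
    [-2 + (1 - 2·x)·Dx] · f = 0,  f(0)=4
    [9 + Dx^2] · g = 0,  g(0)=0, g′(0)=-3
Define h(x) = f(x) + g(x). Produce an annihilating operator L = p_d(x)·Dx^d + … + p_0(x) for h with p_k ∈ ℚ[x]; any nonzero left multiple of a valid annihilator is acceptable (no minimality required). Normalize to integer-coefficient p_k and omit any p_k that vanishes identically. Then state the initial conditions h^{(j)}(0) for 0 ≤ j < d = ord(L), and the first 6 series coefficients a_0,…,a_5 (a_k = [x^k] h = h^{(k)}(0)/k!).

f: a_k = 4, 8, 16, 32, 64, 128, …
g: a_k = 0, -3, 0, 9/2, 0, -81/40, …
Weyl lclm of L_f,L_g ⇒ L₀ (ord ≤ 3).
L = (594 - 648·x + 648·x^2) + (-153 + 630·x - 972·x^2 + 648·x^3)·Dx + (66 - 72·x + 72·x^2)·Dx^2 + (-17 + 70·x - 108·x^2 + 72·x^3)·Dx^3  (order 3).
h: a_k = 4, 5, 16, 73/2, 64, 5039/40, …
ICs: h(0) = 4, h′(0) = 5, h′′(0) = 32.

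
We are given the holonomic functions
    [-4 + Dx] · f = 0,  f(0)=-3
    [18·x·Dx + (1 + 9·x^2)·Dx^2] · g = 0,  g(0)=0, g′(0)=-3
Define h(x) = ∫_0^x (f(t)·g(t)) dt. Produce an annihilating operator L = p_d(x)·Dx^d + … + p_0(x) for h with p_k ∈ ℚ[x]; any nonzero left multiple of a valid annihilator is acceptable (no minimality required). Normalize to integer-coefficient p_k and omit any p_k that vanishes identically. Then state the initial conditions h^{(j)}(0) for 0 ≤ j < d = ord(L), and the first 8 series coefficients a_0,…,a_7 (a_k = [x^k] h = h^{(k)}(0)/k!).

L = (16 - 72·x + 144·x^2)·Dx + (-8 + 18·x - 72·x^2)·Dx^2 + (1 + 9·x^2)·Dx^3  (order 3).
h: a_k = 0, 0, 9/2, 12, 45/4, -12/5, 43/10, 372/7, …
ICs: h(0) = 0, h′(0) = 0, h′′(0) = 9.

f: a_k = -3, -12, -24, -32, -32, -128/5, -256/15, -1024/105, …
g: a_k = 0, -3, 0, 9, 0, -243/5, 0, 2187/7, …
Product ⇒ symmetric product L₀, ord ≤ 2.
h=∫₀ˣh₀: take L = L₀·Dx.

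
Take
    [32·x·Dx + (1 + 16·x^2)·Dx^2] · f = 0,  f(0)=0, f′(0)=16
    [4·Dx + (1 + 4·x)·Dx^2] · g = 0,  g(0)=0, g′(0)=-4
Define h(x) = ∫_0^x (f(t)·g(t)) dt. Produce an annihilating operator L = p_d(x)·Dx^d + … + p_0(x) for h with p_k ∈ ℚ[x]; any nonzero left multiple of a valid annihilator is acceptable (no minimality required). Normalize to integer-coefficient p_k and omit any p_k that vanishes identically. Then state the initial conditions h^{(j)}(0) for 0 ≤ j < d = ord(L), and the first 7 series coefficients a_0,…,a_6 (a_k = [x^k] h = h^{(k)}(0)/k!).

f: a_k = 0, 16, 0, -256/3, 0, 4096/5, 0, …
g: a_k = 0, -4, 8, -64/3, 64, -1024/5, 2048/3, …
Product ⇒ symmetric product L₀, ord ≤ 4.
h=∫h₀ ⇒ L = L₀·Dx.
L = (1536 + 11264·x + 81920·x^2 + 638976·x^3 + 1966080·x^4 + 3407872·x^5 + 4194304·x^7)·Dx^2 + (288 + 7936·x + 78848·x^2 + 495616·x^3 + 2228224·x^4 + 6094848·x^5 + 9175040·x^6 + 3145728·x^7 + 14680064·x^8)·Dx^3 + (48 + 1024·x + 12288·x^2 + 79872·x^3 + 368640·x^4 + 1277952·x^5 + 3145728·x^6 + 4718592·x^7 + 3145728·x^8 + 8388608·x^9)·Dx^4 + (5 + 72·x + 592·x^2 + 3584·x^3 + 16896·x^4 + 61440·x^5 + 172032·x^6 + 393216·x^7 + 589824·x^8 + 524288·x^9 + 1048576·x^10)·Dx^5  (order 5).
h: a_k = 0, 0, 0, -64/3, 32, 0, 512/9, …
ICs: h(0) = 0, h′(0) = 0, h′′(0) = 0, h′′′(0) = -128, h′′′′(0) = 768.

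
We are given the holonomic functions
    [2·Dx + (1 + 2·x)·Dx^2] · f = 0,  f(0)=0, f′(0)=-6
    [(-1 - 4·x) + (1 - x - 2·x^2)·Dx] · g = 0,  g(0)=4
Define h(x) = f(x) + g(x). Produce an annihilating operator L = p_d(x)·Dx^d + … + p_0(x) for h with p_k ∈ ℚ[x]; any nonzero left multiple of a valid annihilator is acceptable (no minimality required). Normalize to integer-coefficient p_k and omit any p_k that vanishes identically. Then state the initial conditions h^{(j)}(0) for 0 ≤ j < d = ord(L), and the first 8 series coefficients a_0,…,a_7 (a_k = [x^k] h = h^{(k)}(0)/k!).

L = (-54 - 228·x - 432·x^2 - 288·x^3 - 192·x^4)·Dx + (-11 - 124·x - 464·x^2 - 704·x^3 - 592·x^4 - 320·x^5)·Dx^2 + (4 + 19·x + 17·x^2 - 42·x^3 - 116·x^4 - 136·x^5 - 64·x^6)·Dx^3  (order 3).
h: a_k = 4, -2, 18, 12, 56, 324/5, 204, 1996/7, …
ICs: h(0) = 4, h′(0) = -2, h′′(0) = 36.

f: a_k = 0, -6, 6, -8, 12, -96/5, 32, -384/7, …
g: a_k = 4, 4, 12, 20, 44, 84, 172, 340, …
Weyl lclm of L_f,L_g ⇒ L₀ (ord ≤ 3).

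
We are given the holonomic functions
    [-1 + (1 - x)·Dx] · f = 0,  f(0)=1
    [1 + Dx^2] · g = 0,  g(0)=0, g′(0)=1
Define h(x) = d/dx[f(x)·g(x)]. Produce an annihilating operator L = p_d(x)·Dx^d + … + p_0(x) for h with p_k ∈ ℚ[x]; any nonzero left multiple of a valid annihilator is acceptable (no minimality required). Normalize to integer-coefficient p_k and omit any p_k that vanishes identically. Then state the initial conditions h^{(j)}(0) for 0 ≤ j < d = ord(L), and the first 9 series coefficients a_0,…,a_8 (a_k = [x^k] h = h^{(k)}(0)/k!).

L = (-1 - 2·x + x^2) + (-2 + 2·x)·Dx + (1 - 2·x + x^2)·Dx^2  (order 2).
h: a_k = 1, 2, 5/2, 10/3, 101/24, 101/20, 4241/720, 4241/630, 305353/40320, …
ICs: h(0) = 1, h′(0) = 2.

f: a_k = 1, 1, 1, 1, 1, 1, 1, 1, 1, …
g: a_k = 0, 1, 0, -1/6, 0, 1/120, 0, -1/5040, 0, …
Sym-product of L_f,L_g gives L₀ (≤ ord 2).
h=h₀': d/dx-closure on L₀ ⇒ L.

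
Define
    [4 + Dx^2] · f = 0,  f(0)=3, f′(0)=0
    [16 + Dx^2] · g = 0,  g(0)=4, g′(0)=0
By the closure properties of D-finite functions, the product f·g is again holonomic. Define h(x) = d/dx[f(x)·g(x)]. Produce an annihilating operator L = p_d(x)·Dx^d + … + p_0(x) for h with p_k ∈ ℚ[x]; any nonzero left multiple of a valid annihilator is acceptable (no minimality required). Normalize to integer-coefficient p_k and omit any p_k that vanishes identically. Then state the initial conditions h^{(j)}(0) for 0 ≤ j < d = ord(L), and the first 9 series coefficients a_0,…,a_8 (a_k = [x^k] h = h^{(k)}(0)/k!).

f: a_k = 3, 0, -6, 0, 2, 0, -4/15, 0, 2/105, …
g: a_k = 4, 0, -32, 0, 128/3, 0, -1024/45, 0, 2048/315, …
Product ⇒ symmetric product L₀, ord ≤ 4.
h=h₀': d/dx-closure on L₀ ⇒ L.
L = 144 + 40·Dx^2 + Dx^4  (order 4).
h: a_k = 0, -240, 0, 1312, 0, -2336, 0, 209984/105, 0, …
ICs: h(0) = 0, h′(0) = -240, h′′(0) = 0, h′′′(0) = 7872.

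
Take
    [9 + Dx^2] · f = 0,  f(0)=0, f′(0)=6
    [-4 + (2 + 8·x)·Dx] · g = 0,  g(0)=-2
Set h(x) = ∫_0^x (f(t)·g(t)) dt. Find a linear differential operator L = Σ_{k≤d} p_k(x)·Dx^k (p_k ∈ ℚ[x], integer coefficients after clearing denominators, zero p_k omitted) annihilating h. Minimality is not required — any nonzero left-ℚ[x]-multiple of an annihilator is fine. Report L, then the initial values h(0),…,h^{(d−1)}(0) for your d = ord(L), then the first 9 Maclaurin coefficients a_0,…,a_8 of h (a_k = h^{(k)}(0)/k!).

f: a_k = 0, 6, 0, -9, 0, 81/20, 0, -243/280, 0, …
g: a_k = -2, -4, 4, -8, 20, -56, 168, -528, 1716, …
f·g: L₀ = L_f ⊗_s L_g, ord ≤ 2·1.
Integrate: L := L₀·Dx.
L = (21 + 72·x + 144·x^2)·Dx + (-4 - 16·x)·Dx^2 + (1 + 8·x + 16·x^2)·Dx^3  (order 3).
h: a_k = 0, 0, -6, -8, 21/2, -12/5, 253/20, -1401/35, 118431/1120, …
ICs: h(0) = 0, h′(0) = 0, h′′(0) = -12.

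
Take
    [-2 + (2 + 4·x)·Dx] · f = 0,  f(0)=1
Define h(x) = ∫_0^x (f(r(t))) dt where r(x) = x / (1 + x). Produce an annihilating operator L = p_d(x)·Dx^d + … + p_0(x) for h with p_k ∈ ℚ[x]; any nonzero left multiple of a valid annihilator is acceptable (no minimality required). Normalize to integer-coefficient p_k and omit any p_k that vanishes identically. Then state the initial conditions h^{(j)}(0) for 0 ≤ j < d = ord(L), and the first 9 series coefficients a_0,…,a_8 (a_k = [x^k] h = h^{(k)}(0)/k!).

L = -Dx + (1 + 4·x + 3·x^2)·Dx^2  (order 2).
h: a_k = 0, 1, 1/2, -1/2, 5/8, -37/40, 25/16, -327/112, 753/128, …
ICs: h(0) = 0, h′(0) = 1.

f: a_k = 1, 1, -1/2, 1/2, -5/8, 7/8, -21/16, 33/16, -429/128, …
f∘r: x↦r, Dx↦Dx/r' in L_f ⇒ L₀.
∫: right-multiply L₀ by Dx.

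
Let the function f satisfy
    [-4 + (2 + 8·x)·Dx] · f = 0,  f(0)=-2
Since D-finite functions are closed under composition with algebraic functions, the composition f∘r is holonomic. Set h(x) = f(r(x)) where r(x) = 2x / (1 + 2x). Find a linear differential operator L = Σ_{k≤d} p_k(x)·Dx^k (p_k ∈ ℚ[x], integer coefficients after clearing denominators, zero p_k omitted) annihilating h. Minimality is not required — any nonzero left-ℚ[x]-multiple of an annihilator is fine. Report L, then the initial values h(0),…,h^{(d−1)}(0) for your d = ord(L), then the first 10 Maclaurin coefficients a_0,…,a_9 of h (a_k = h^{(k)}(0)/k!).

f: a_k = -2, -4, 4, -8, 20, -56, 168, -528, 1716, -5720, …
h₀=f(r): pull back L_f along r ⇒ L₀.
L = -4 + (1 + 12·x + 20·x^2)·Dx  (order 1).
h: a_k = -2, -8, 32, -160, 960, -6528, 48128, -374272, 3020800, -25057280, …
ICs: h(0) = -2.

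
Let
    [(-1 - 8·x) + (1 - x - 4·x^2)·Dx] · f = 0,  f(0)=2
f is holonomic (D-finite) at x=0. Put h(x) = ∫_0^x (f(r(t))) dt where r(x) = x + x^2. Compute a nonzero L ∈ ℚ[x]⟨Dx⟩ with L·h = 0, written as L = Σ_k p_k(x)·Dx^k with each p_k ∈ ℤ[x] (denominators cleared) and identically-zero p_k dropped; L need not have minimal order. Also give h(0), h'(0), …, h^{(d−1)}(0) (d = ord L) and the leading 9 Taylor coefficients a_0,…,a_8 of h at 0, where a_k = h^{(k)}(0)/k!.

L = (1 + 10·x + 24·x^2 + 16·x^3)·Dx + (-1 + x + 5·x^2 + 8·x^3 + 4·x^4)·Dx^2  (order 2).
h: a_k = 0, 2, 1, 4, 19/2, 122/5, 208/3, 1378/7, 2293/4, …
ICs: h(0) = 0, h′(0) = 2.

f: a_k = 2, 2, 10, 18, 58, 130, 362, 882, 2330, …
Substitute x→r, Dx→(1/r')Dx; clear ⇒ L₀.
∫: right-multiply L₀ by Dx.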